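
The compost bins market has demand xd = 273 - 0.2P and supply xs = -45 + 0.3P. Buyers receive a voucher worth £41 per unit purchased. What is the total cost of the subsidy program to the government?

Pre-subsidy: 273 - 0.2P = -45 + 0.3P gives P* = 636, x* = 145.8.
With the rebate, buyers effectively pay Pb = Ps − 41, where Ps is the price sellers receive.
Demand in terms of Ps becomes xd = 273 − 0.2(Ps − 41) = 281.2 - 0.2Ps. Setting this equal to supply: 281.2 - 0.2Ps = -45 + 0.3Ps, so Ps = 652.4.
Buyers pay Pb = 652.4 − 41 = 611.4; x' = -45 + 0.3·652.4 = 150.72.
Government outlay = subsidy × quantity = 41 × 150.72 = 6179.52.

Government cost = £6179.52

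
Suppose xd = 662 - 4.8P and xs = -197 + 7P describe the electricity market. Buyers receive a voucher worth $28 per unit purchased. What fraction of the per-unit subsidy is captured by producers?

Pre-subsidy: 662 - 4.8P = -197 + 7P gives P* = 4295/59, x* = 18442/59.
With the rebate, buyers effectively pay Pb = Ps − 28, where Ps is the price sellers receive.
Demand in terms of Ps becomes xd = 662 − 4.8(Ps − 28) = 796.4 - 4.8Ps. Setting this equal to supply: 796.4 - 4.8Ps = -197 + 7Ps, so Ps = 4967/59.
Buyers pay Pb = 4967/59 − 28 = 3315/59; x' = -197 + 7·(4967/59) = 23146/59.
Buyers' price falls by P* − Pb = 4295/59 − 3315/59 = 980/59; sellers' price rises by Ps − P* = 4967/59 − 4295/59 = 672/59.
So producers capture (672/59)/28 = 24/59 of each unit of subsidy.

Producer share = 24/59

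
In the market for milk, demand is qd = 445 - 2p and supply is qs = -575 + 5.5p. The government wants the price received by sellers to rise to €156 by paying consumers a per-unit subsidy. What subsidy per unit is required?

Required subsidy s = €75 per unit

At a seller price of 156, quantity supplied is -575 + 5.5·156 = 283.
Buyers absorb 283 only when they pay pb with 445 − 2·pb = 283, i.e. pb = 81.
s = ps − pb = 156 − 81 = 75.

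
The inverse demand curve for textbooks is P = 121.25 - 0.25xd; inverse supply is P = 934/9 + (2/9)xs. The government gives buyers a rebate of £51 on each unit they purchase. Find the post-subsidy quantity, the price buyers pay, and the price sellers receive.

x' = 145; buyers pay £85; sellers receive £136

Pre-subsidy: 121.25 - 0.25x = 934/9 + (2/9)x gives x* = 37 and P* = 112.
With the rebate, buyers effectively pay Pb = Ps − 51, where Ps is the price sellers receive.
On the curves, Pb = 121.25 - 0.25x and Ps = 934/9 + (2/9)x; the wedge Ps − Pb = 51 gives 934/9 + (2/9)x − (121.25 - 0.25x) = 51, so x' = 145.
Then Pb = 121.25 − 0.25·145 = 85 and Ps = 934/9 + (2/9)·145 = 136.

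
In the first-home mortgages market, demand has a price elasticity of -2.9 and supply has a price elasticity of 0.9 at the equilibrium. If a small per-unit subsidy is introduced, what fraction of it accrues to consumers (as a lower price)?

Consumer share = 9/38

For a small subsidy around the equilibrium, the benefit split depends on the relative slopes, which at a point are proportional to the elasticities.
Buyer share = εs/(εs + |εd|) = 0.9/(0.9 + 2.9) = 9/38; seller share = |εd|/(εs + |εd|) = 29/38.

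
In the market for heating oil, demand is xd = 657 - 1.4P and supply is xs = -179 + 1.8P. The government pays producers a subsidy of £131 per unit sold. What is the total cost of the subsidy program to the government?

Pre-subsidy: 657 - 1.4P = -179 + 1.8P gives P* = 261.25, x* = 291.25.
With the subsidy, sellers receive Ps = Pb + 131 for each unit, where Pb is the price buyers pay.
Supply in terms of Pb becomes xs = -179 + 1.8(Pb + 131) = 56.8 + 1.8Pb. Setting this equal to demand: 657 - 1.4Pb = 56.8 + 1.8Pb, so Pb = 187.5625.
Sellers receive Ps = 187.5625 + 131 = 318.5625; x' = 657 − 1.4·187.5625 = 394.4125.
Government outlay = subsidy × quantity = 131 × 394.4125 = 51668.0375.

Government cost = £51668.0375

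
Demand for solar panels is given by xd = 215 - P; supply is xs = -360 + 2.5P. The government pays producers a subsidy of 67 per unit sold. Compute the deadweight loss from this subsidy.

Deadweight loss = 22445/14

Pre-subsidy: 215 - P = -360 + 2.5P gives P* = 1150/7, x* = 355/7.
With the subsidy, sellers receive Ps = Pb + 67 for each unit, where Pb is the price buyers pay.
Supply in terms of Pb becomes xs = -360 + 2.5(Pb + 67) = -192.5 + 2.5Pb. Setting this equal to demand: 215 - Pb = -192.5 + 2.5Pb, so Pb = 815/7.
Sellers receive Ps = 815/7 + 67 = 1284/7; x' = 215 − 1·(815/7) = 690/7.
The subsidy expands output by 690/7 − 355/7 = 335/7 past the efficient level; on those units the gap between marginal cost and willingness to pay runs from 0 up to 67.
DWL = ½ × 67 × 335/7 = 22445/14.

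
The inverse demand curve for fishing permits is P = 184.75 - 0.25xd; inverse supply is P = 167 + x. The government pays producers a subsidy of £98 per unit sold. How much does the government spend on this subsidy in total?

Government cost = £9074.8

Pre-subsidy: 184.75 - 0.25x = 167 + x gives x* = 14.2 and P* = 181.2.
With the subsidy, sellers receive Ps = Pb + 98 for each unit, where Pb is the price buyers pay.
On the curves, Pb = 184.75 - 0.25x and Ps = 167 + x; the wedge Ps − Pb = 98 gives 167 + x − (184.75 - 0.25x) = 98, so x' = 92.6.
Then Pb = 184.75 − 0.25·92.6 = 161.6 and Ps = 167 + 1·92.6 = 259.6.
Government outlay = subsidy × quantity = 98 × 92.6 = 9074.8.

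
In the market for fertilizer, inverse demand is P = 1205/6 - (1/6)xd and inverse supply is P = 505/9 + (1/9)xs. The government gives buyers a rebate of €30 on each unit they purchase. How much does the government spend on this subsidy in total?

Government cost = €18870

Pre-subsidy: 1205/6 - (1/6)x = 505/9 + (1/9)x gives x* = 521 and P* = 114.
With the rebate, buyers effectively pay Pb = Ps − 30, where Ps is the price sellers receive.
On the curves, Pb = 1205/6 - (1/6)x and Ps = 505/9 + (1/9)x; the wedge Ps − Pb = 30 gives 505/9 + (1/9)x − (1205/6 - (1/6)x) = 30, so x' = 629.
Then Pb = 1205/6 − (1/6)·629 = 96 and Ps = 505/9 + (1/9)·629 = 126.
Government outlay = subsidy × quantity = 30 × 629 = 18870.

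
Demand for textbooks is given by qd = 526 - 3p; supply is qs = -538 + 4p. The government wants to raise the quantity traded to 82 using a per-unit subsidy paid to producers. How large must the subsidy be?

At q = 82, invert demand for the buyer price: pb = (526 − 82)/3 = 148; invert supply for the seller price: ps = (82 − (-538))/4 = 155.
The subsidy must fill the gap: s = ps − pb = 155 − 148 = 7.

Required subsidy s = 7 per unit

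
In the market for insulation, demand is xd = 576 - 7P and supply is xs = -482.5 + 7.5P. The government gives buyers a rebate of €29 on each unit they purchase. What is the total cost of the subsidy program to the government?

Pre-subsidy: 576 - 7P = -482.5 + 7.5P gives P* = 73, x* = 65.
With the rebate, buyers effectively pay Pb = Ps − 29, where Ps is the price sellers receive.
Demand in terms of Ps becomes xd = 576 − 7(Ps − 29) = 779 - 7Ps. Setting this equal to supply: 779 - 7Ps = -482.5 + 7.5Ps, so Ps = 87.
Buyers pay Pb = 87 − 29 = 58; x' = -482.5 + 7.5·87 = 170.
Government outlay = subsidy × quantity = 29 × 170 = 4930.

Government cost = €4930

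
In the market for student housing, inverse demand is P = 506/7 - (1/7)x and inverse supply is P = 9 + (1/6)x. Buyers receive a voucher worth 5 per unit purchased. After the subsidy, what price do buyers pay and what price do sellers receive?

Buyers pay 530/13; sellers receive 595/13

Pre-subsidy: 506/7 - (1/7)x = 9 + (1/6)x gives x* = 2658/13 and P* = 560/13.
With the rebate, buyers effectively pay Pb = Ps − 5, where Ps is the price sellers receive.
On the curves, Pb = 506/7 - (1/7)x and Ps = 9 + (1/6)x; the wedge Ps − Pb = 5 gives 9 + (1/6)x − (506/7 - (1/7)x) = 5, so x' = 2868/13.
Then Pb = 506/7 − (1/7)·(2868/13) = 530/13 and Ps = 9 + (1/6)·(2868/13) = 595/13.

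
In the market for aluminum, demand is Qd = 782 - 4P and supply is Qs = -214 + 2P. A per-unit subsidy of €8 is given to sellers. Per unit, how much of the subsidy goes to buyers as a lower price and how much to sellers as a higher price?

Buyers gain 8/3 per unit; sellers gain 16/3 per unit

Pre-subsidy: 782 - 4P = -214 + 2P gives P* = 166, Q* = 118.
With the subsidy, sellers receive Ps = Pb + 8 for each unit, where Pb is the price buyers pay.
Supply in terms of Pb becomes Qs = -214 + 2(Pb + 8) = -198 + 2Pb. Setting this equal to demand: 782 - 4Pb = -198 + 2Pb, so Pb = 490/3.
Sellers receive Ps = 490/3 + 8 = 514/3; Q' = 782 − 4·(490/3) = 386/3.
Buyers' price falls by P* − Pb = 166 − 490/3 = 8/3; sellers' price rises by Ps − P* = 514/3 − 166 = 16/3.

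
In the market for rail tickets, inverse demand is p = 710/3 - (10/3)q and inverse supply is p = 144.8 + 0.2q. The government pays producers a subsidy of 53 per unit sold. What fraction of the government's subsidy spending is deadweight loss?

Pre-subsidy: 710/3 - (10/3)q = 144.8 + 0.2q gives q* = 26 and p* = 150.
With the subsidy, sellers receive ps = pb + 53 for each unit, where pb is the price buyers pay.
On the curves, pb = 710/3 - (10/3)q and ps = 144.8 + 0.2q; the wedge ps − pb = 53 gives 144.8 + 0.2q − (710/3 - (10/3)q) = 53, so q' = 41.
Then pb = 710/3 − (10/3)·41 = 100 and ps = 144.8 + 0.2·41 = 153.
ΔCS = ½(26 + 41)(150 − 100) = 1675; ΔPS = ½(26 + 41)(153 − 150) = 100.5.
Government spending = 53 × 41 = 2173.
DWL = ½ × 53 × (41 − 26) = 397.5; fraction = 397.5 / 2173 = 15/82.

DWL / government spending = 15/82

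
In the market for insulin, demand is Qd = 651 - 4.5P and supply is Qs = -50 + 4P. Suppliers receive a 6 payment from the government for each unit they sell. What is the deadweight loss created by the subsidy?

Pre-subsidy: 651 - 4.5P = -50 + 4P gives P* = 1402/17, Q* = 4758/17.
With the subsidy, sellers receive Ps = Pb + 6 for each unit, where Pb is the price buyers pay.
Supply in terms of Pb becomes Qs = -50 + 4(Pb + 6) = -26 + 4Pb. Setting this equal to demand: 651 - 4.5Pb = -26 + 4Pb, so Pb = 1354/17.
Sellers receive Ps = 1354/17 + 6 = 1456/17; Q' = 651 − 4.5·(1354/17) = 4974/17.
The subsidy expands output by 4974/17 − 4758/17 = 216/17 past the efficient level; on those units the gap between marginal cost and willingness to pay runs from 0 up to 6.
DWL = ½ × 6 × 216/17 = 648/17.

Deadweight loss = 648/17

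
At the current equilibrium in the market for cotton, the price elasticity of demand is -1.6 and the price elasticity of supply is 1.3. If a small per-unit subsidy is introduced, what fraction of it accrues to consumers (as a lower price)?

For a small subsidy around the equilibrium, the benefit split depends on the relative slopes, which at a point are proportional to the elasticities.
Buyer share = εs/(εs + |εd|) = 1.3/(1.3 + 1.6) = 13/29; seller share = |εd|/(εs + |εd|) = 16/29.

Consumer share = 13/29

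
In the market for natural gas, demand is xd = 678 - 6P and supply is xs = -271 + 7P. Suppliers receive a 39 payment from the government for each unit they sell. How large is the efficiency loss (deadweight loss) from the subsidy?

Pre-subsidy: 678 - 6P = -271 + 7P gives P* = 73, x* = 240.
With the subsidy, sellers receive Ps = Pb + 39 for each unit, where Pb is the price buyers pay.
Supply in terms of Pb becomes xs = -271 + 7(Pb + 39) = 2 + 7Pb. Setting this equal to demand: 678 - 6Pb = 2 + 7Pb, so Pb = 52.
Sellers receive Ps = 52 + 39 = 91; x' = 678 − 6·52 = 366.
The subsidy expands output by 366 − 240 = 126 past the efficient level; on those units the gap between marginal cost and willingness to pay runs from 0 up to 39.
DWL = ½ × 39 × 126 = 2457.

Deadweight loss = 2457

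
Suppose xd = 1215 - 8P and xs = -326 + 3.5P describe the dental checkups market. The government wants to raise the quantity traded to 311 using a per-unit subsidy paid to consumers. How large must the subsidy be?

Required subsidy s = 69 per unit

At x = 311, invert demand for the buyer price: Pb = (1215 − 311)/8 = 113; invert supply for the seller price: Ps = (311 − (-326))/3.5 = 182.
The subsidy must fill the gap: s = Ps − Pb = 182 − 113 = 69.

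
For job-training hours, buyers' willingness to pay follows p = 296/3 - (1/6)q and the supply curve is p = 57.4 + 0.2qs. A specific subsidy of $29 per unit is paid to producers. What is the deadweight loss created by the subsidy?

Pre-subsidy: 296/3 - (1/6)q = 57.4 + 0.2q gives q* = 1238/11 and p* = 879/11.
With the subsidy, sellers receive ps = pb + 29 for each unit, where pb is the price buyers pay.
On the curves, pb = 296/3 - (1/6)q and ps = 57.4 + 0.2q; the wedge ps − pb = 29 gives 57.4 + 0.2q − (296/3 - (1/6)q) = 29, so q' = 2108/11.
Then pb = 296/3 − (1/6)·(2108/11) = 734/11 and ps = 57.4 + 0.2·(2108/11) = 1053/11.
The subsidy expands output by 2108/11 − 1238/11 = 870/11 past the efficient level; on those units the gap between marginal cost and willingness to pay runs from 0 up to 29.
DWL = ½ × 29 × 870/11 = 12615/11.

Deadweight loss = 12615/11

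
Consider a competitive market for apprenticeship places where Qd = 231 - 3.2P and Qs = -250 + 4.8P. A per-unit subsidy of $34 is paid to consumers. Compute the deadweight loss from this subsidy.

Pre-subsidy: 231 - 3.2P = -250 + 4.8P gives P* = 60.125, Q* = 38.6.
With the rebate, buyers effectively pay Pb = Ps − 34, where Ps is the price sellers receive.
Demand in terms of Ps becomes Qd = 231 − 3.2(Ps − 34) = 339.8 - 3.2Ps. Setting this equal to supply: 339.8 - 3.2Ps = -250 + 4.8Ps, so Ps = 73.725.
Buyers pay Pb = 73.725 − 34 = 39.725; Q' = -250 + 4.8·73.725 = 103.88.
The subsidy expands output by 103.88 − 38.6 = 65.28 past the efficient level; on those units the gap between marginal cost and willingness to pay runs from 0 up to 34.
DWL = ½ × 34 × 65.28 = 1109.76.

Deadweight loss = $1109.76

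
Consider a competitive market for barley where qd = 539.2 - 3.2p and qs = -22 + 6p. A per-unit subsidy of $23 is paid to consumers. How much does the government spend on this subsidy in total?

Pre-subsidy: 539.2 - 3.2p = -22 + 6p gives p* = 61, q* = 344.
With the rebate, buyers effectively pay pb = ps − 23, where ps is the price sellers receive.
Demand in terms of ps becomes qd = 539.2 − 3.2(ps − 23) = 612.8 - 3.2ps. Setting this equal to supply: 612.8 - 3.2ps = -22 + 6ps, so ps = 69.
Buyers pay pb = 69 − 23 = 46; q' = -22 + 6·69 = 392.
Government outlay = subsidy × quantity = 23 × 392 = 9016.

Government cost = $9016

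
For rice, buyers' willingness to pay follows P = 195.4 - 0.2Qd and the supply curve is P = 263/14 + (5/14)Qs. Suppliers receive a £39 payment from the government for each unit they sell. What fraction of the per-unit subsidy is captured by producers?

Pre-subsidy: 195.4 - 0.2Q = 263/14 + (5/14)Q gives Q* = 317 and P* = 132.
With the subsidy, sellers receive Ps = Pb + 39 for each unit, where Pb is the price buyers pay.
On the curves, Pb = 195.4 - 0.2Q and Ps = 263/14 + (5/14)Q; the wedge Ps − Pb = 39 gives 263/14 + (5/14)Q − (195.4 - 0.2Q) = 39, so Q' = 387.
Then Pb = 195.4 − 0.2·387 = 118 and Ps = 263/14 + (5/14)·387 = 157.
Buyers' price falls by P* − Pb = 132 − 118 = 14; sellers' price rises by Ps − P* = 157 − 132 = 25.
So producers capture 25/39 = 25/39 of each unit of subsidy.

Producer share = 25/39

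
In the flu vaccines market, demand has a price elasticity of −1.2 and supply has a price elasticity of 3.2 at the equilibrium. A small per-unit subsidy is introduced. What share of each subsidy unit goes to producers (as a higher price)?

Producer share = 3/11

For a small subsidy around the equilibrium, the benefit split depends on the relative slopes, which at a point are proportional to the elasticities.
Buyer share = εs/(εs + |εd|) = 3.2/(3.2 + 1.2) = 8/11; seller share = |εd|/(εs + |εd|) = 3/11.
So producers capture 3/11 of the subsidy.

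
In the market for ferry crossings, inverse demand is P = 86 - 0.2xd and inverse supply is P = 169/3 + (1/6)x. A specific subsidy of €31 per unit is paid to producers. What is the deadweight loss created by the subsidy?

Deadweight loss = 14415/11

Pre-subsidy: 86 - 0.2x = 169/3 + (1/6)x gives x* = 890/11 and P* = 768/11.
With the subsidy, sellers receive Ps = Pb + 31 for each unit, where Pb is the price buyers pay.
On the curves, Pb = 86 - 0.2x and Ps = 169/3 + (1/6)x; the wedge Ps − Pb = 31 gives 169/3 + (1/6)x − (86 - 0.2x) = 31, so x' = 1820/11.
Then Pb = 86 − 0.2·(1820/11) = 582/11 and Ps = 169/3 + (1/6)·(1820/11) = 923/11.
The subsidy expands output by 1820/11 − 890/11 = 930/11 past the efficient level; on those units the gap between marginal cost and willingness to pay runs from 0 up to 31.
DWL = ½ × 31 × 930/11 = 14415/11.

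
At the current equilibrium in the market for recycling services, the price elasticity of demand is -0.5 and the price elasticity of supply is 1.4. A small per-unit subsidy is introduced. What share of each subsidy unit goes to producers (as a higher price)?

Producer share = 5/19

For a small subsidy around the equilibrium, the benefit split depends on the relative slopes, which at a point are proportional to the elasticities.
Buyer share = εs/(εs + |εd|) = 1.4/(1.4 + 0.5) = 14/19; seller share = |εd|/(εs + |εd|) = 5/19.
So producers capture 5/19 of the subsidy.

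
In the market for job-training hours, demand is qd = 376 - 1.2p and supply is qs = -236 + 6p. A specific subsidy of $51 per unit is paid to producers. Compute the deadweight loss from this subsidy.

Pre-subsidy: 376 - 1.2p = -236 + 6p gives p* = 85, q* = 274.
With the subsidy, sellers receive ps = pb + 51 for each unit, where pb is the price buyers pay.
Supply in terms of pb becomes qs = -236 + 6(pb + 51) = 70 + 6pb. Setting this equal to demand: 376 - 1.2pb = 70 + 6pb, so pb = 42.5.
Sellers receive ps = 42.5 + 51 = 93.5; q' = 376 − 1.2·42.5 = 325.
The subsidy expands output by 325 − 274 = 51 past the efficient level; on those units the gap between marginal cost and willingness to pay runs from 0 up to 51.
DWL = ½ × 51 × 51 = 1300.5.

Deadweight loss = $1300.5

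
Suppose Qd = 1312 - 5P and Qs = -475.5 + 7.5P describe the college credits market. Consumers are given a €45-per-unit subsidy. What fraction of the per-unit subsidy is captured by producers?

Producer share = 0.4

Pre-subsidy: 1312 - 5P = -475.5 + 7.5P gives P* = 143, Q* = 597.
With the rebate, buyers effectively pay Pb = Ps − 45, where Ps is the price sellers receive.
Demand in terms of Ps becomes Qd = 1312 − 5(Ps − 45) = 1537 - 5Ps. Setting this equal to supply: 1537 - 5Ps = -475.5 + 7.5Ps, so Ps = 161.
Buyers pay Pb = 161 − 45 = 116; Q' = -475.5 + 7.5·161 = 732.
Buyers' price falls by P* − Pb = 143 − 116 = 27; sellers' price rises by Ps − P* = 161 − 143 = 18.
So producers capture 18/45 = 0.4 of each unit of subsidy.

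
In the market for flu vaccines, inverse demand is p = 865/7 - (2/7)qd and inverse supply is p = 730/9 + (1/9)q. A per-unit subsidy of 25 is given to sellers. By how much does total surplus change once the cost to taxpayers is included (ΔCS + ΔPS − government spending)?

Net change in total surplus = -787.5

Pre-subsidy: 865/7 - (2/7)q = 730/9 + (1/9)q gives q* = 107 and p* = 93.
With the subsidy, sellers receive ps = pb + 25 for each unit, where pb is the price buyers pay.
On the curves, pb = 865/7 - (2/7)q and ps = 730/9 + (1/9)q; the wedge ps − pb = 25 gives 730/9 + (1/9)q − (865/7 - (2/7)q) = 25, so q' = 170.
Then pb = 865/7 − (2/7)·170 = 75 and ps = 730/9 + (1/9)·170 = 100.
ΔCS = ½(107 + 170)(93 − 75) = 2493; ΔPS = ½(107 + 170)(100 − 93) = 969.5.
Government spending = 25 × 170 = 4250.
Net change = 2493 + 969.5 − 4250 = -787.5. The loss equals the DWL triangle ½·25·63.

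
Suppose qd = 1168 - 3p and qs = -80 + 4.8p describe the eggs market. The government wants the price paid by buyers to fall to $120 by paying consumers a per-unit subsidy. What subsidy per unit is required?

Required subsidy s = $65 per unit

At a buyer price of 120, quantity demanded is 1168 − 3·120 = 808.
Sellers supply 808 only when they receive ps with -80 + 4.8·ps = 808, i.e. ps = 185.
s = ps − pb = 185 − 120 = 65.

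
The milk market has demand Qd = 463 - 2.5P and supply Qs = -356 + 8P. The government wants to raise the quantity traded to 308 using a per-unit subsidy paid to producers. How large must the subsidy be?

At Q = 308, invert demand for the buyer price: Pb = (463 − 308)/2.5 = 62; invert supply for the seller price: Ps = (308 − (-356))/8 = 83.
The subsidy must fill the gap: s = Ps − Pb = 83 − 62 = 21.

Required subsidy s = 21 per unit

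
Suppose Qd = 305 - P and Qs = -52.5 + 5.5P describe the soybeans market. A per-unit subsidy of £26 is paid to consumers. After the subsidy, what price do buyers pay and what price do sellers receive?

Buyers pay £33; sellers receive £59

Pre-subsidy: 305 - P = -52.5 + 5.5P gives P* = 55, Q* = 250.
With the rebate, buyers effectively pay Pb = Ps − 26, where Ps is the price sellers receive.
Demand in terms of Ps becomes Qd = 305 − 1(Ps − 26) = 331 - Ps. Setting this equal to supply: 331 - Ps = -52.5 + 5.5Ps, so Ps = 59.
Buyers pay Pb = 59 − 26 = 33; Q' = -52.5 + 5.5·59 = 272.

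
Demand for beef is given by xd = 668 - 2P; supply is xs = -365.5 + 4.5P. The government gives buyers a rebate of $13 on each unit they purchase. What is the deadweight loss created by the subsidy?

Pre-subsidy: 668 - 2P = -365.5 + 4.5P gives P* = 159, x* = 350.
With the rebate, buyers effectively pay Pb = Ps − 13, where Ps is the price sellers receive.
Demand in terms of Ps becomes xd = 668 − 2(Ps − 13) = 694 - 2Ps. Setting this equal to supply: 694 - 2Ps = -365.5 + 4.5Ps, so Ps = 163.
Buyers pay Pb = 163 − 13 = 150; x' = -365.5 + 4.5·163 = 368.
The subsidy expands output by 368 − 350 = 18 past the efficient level; on those units the gap between marginal cost and willingness to pay runs from 0 up to 13.
DWL = ½ × 13 × 18 = 117.

Deadweight loss = $117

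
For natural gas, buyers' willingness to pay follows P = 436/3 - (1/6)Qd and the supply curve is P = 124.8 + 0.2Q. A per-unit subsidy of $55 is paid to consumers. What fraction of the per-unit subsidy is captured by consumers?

Consumer share = 5/11

Pre-subsidy: 436/3 - (1/6)Q = 124.8 + 0.2Q gives Q* = 56 and P* = 136.
With the rebate, buyers effectively pay Pb = Ps − 55, where Ps is the price sellers receive.
On the curves, Pb = 436/3 - (1/6)Q and Ps = 124.8 + 0.2Q; the wedge Ps − Pb = 55 gives 124.8 + 0.2Q − (436/3 - (1/6)Q) = 55, so Q' = 206.
Then Pb = 436/3 − (1/6)·206 = 111 and Ps = 124.8 + 0.2·206 = 166.
Buyers' price falls by P* − Pb = 136 − 111 = 25; sellers' price rises by Ps − P* = 166 − 136 = 30.
So consumers capture 25/55 = 5/11 of each unit of subsidy.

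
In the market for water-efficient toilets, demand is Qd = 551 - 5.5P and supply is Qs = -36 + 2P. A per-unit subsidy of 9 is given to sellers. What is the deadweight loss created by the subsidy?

Pre-subsidy: 551 - 5.5P = -36 + 2P gives P* = 1174/15, Q* = 1808/15.
With the subsidy, sellers receive Ps = Pb + 9 for each unit, where Pb is the price buyers pay.
Supply in terms of Pb becomes Qs = -36 + 2(Pb + 9) = -18 + 2Pb. Setting this equal to demand: 551 - 5.5Pb = -18 + 2Pb, so Pb = 1138/15.
Sellers receive Ps = 1138/15 + 9 = 1273/15; Q' = 551 − 5.5·(1138/15) = 2006/15.
The subsidy expands output by 2006/15 − 1808/15 = 13.2 past the efficient level; on those units the gap between marginal cost and willingness to pay runs from 0 up to 9.
DWL = ½ × 9 × 13.2 = 59.4.

Deadweight loss = 59.4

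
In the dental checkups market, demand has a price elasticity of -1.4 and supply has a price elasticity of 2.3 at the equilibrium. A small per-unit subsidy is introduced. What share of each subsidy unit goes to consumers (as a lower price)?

For a small subsidy around the equilibrium, the benefit split depends on the relative slopes, which at a point are proportional to the elasticities.
Buyer share = εs/(εs + |εd|) = 2.3/(2.3 + 1.4) = 23/37; seller share = |εd|/(εs + |εd|) = 14/37.

Consumer share = 23/37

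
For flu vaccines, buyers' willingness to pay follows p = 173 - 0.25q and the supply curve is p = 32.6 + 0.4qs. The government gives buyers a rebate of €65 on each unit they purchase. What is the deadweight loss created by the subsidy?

Pre-subsidy: 173 - 0.25q = 32.6 + 0.4q gives q* = 216 and p* = 119.
With the rebate, buyers effectively pay pb = ps − 65, where ps is the price sellers receive.
On the curves, pb = 173 - 0.25q and ps = 32.6 + 0.4q; the wedge ps − pb = 65 gives 32.6 + 0.4q − (173 - 0.25q) = 65, so q' = 316.
Then pb = 173 − 0.25·316 = 94 and ps = 32.6 + 0.4·316 = 159.
The subsidy expands output by 316 − 216 = 100 past the efficient level; on those units the gap between marginal cost and willingness to pay runs from 0 up to 65.
DWL = ½ × 65 × 100 = 3250.

Deadweight loss = €3250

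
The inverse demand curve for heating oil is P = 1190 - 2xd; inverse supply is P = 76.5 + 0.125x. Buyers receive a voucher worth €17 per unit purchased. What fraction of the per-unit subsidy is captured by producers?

Pre-subsidy: 1190 - 2x = 76.5 + 0.125x gives x* = 524 and P* = 142.
With the rebate, buyers effectively pay Pb = Ps − 17, where Ps is the price sellers receive.
On the curves, Pb = 1190 - 2x and Ps = 76.5 + 0.125x; the wedge Ps − Pb = 17 gives 76.5 + 0.125x − (1190 - 2x) = 17, so x' = 532.
Then Pb = 1190 − 2·532 = 126 and Ps = 76.5 + 0.125·532 = 143.
Buyers' price falls by P* − Pb = 142 − 126 = 16; sellers' price rises by Ps − P* = 143 − 142 = 1.
So producers capture 1/17 = 1/17 of each unit of subsidy.

Producer share = 1/17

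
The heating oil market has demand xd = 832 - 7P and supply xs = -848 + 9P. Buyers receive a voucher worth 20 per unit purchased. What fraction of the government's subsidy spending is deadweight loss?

DWL / government spending = 315/1406

Pre-subsidy: 832 - 7P = -848 + 9P gives P* = 105, x* = 97.
With the rebate, buyers effectively pay Pb = Ps − 20, where Ps is the price sellers receive.
Demand in terms of Ps becomes xd = 832 − 7(Ps − 20) = 972 - 7Ps. Setting this equal to supply: 972 - 7Ps = -848 + 9Ps, so Ps = 113.75.
Buyers pay Pb = 113.75 − 20 = 93.75; x' = -848 + 9·113.75 = 175.75.
ΔCS = ½(97 + 175.75)(105 − 93.75) = 1534.21875; ΔPS = ½(97 + 175.75)(113.75 − 105) = 1193.28125.
Government spending = 20 × 175.75 = 3515.
DWL = ½ × 20 × (175.75 − 97) = 787.5; fraction = 787.5 / 3515 = 315/1406.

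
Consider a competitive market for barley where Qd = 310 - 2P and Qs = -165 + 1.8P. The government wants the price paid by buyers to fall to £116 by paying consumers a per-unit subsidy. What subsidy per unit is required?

At a buyer price of 116, quantity demanded is 310 − 2·116 = 78.
Sellers supply 78 only when they receive Ps with -165 + 1.8·Ps = 78, i.e. Ps = 135.
s = Ps − Pb = 135 − 116 = 19.

Required subsidy s = £19 per unit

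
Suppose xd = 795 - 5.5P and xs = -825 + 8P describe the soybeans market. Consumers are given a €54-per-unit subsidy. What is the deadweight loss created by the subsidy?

Deadweight loss = €4752

Pre-subsidy: 795 - 5.5P = -825 + 8P gives P* = 120, x* = 135.
With the rebate, buyers effectively pay Pb = Ps − 54, where Ps is the price sellers receive.
Demand in terms of Ps becomes xd = 795 − 5.5(Ps − 54) = 1092 - 5.5Ps. Setting this equal to supply: 1092 - 5.5Ps = -825 + 8Ps, so Ps = 142.
Buyers pay Pb = 142 − 54 = 88; x' = -825 + 8·142 = 311.
The subsidy expands output by 311 − 135 = 176 past the efficient level; on those units the gap between marginal cost and willingness to pay runs from 0 up to 54.
DWL = ½ × 54 × 176 = 4752.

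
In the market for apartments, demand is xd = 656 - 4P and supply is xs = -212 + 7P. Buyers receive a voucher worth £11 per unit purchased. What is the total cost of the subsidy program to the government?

Pre-subsidy: 656 - 4P = -212 + 7P gives P* = 868/11, x* = 3744/11.
With the rebate, buyers effectively pay Pb = Ps − 11, where Ps is the price sellers receive.
Demand in terms of Ps becomes xd = 656 − 4(Ps − 11) = 700 - 4Ps. Setting this equal to supply: 700 - 4Ps = -212 + 7Ps, so Ps = 912/11.
Buyers pay Pb = 912/11 − 11 = 791/11; x' = -212 + 7·(912/11) = 4052/11.
Government outlay = subsidy × quantity = 11 × 4052/11 = 4052.

Government cost = £4052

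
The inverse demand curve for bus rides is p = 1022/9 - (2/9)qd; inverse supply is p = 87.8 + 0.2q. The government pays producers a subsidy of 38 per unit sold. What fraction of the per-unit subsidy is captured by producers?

Producer share = 9/19

Pre-subsidy: 1022/9 - (2/9)q = 87.8 + 0.2q gives q* = 61 and p* = 100.
With the subsidy, sellers receive ps = pb + 38 for each unit, where pb is the price buyers pay.
On the curves, pb = 1022/9 - (2/9)q and ps = 87.8 + 0.2q; the wedge ps − pb = 38 gives 87.8 + 0.2q − (1022/9 - (2/9)q) = 38, so q' = 151.
Then pb = 1022/9 − (2/9)·151 = 80 and ps = 87.8 + 0.2·151 = 118.
Buyers' price falls by p* − pb = 100 − 80 = 20; sellers' price rises by ps − p* = 118 − 100 = 18.
So producers capture 18/38 = 9/19 of each unit of subsidy.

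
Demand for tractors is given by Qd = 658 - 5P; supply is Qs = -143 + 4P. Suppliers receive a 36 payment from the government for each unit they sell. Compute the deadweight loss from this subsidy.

Pre-subsidy: 658 - 5P = -143 + 4P gives P* = 89, Q* = 213.
With the subsidy, sellers receive Ps = Pb + 36 for each unit, where Pb is the price buyers pay.
Supply in terms of Pb becomes Qs = -143 + 4(Pb + 36) = 1 + 4Pb. Setting this equal to demand: 658 - 5Pb = 1 + 4Pb, so Pb = 73.
Sellers receive Ps = 73 + 36 = 109; Q' = 658 − 5·73 = 293.
The subsidy expands output by 293 − 213 = 80 past the efficient level; on those units the gap between marginal cost and willingness to pay runs from 0 up to 36.
DWL = ½ × 36 × 80 = 1440.

Deadweight loss = 1440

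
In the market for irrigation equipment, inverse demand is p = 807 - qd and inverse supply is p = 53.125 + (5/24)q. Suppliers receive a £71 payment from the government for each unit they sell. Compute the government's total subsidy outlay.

Pre-subsidy: 807 - q = 53.125 + (5/24)q gives q* = 18093/29 and p* = 5310/29.
With the subsidy, sellers receive ps = pb + 71 for each unit, where pb is the price buyers pay.
On the curves, pb = 807 - q and ps = 53.125 + (5/24)q; the wedge ps − pb = 71 gives 53.125 + (5/24)q − (807 - q) = 71, so q' = 19797/29.
Then pb = 807 − 1·(19797/29) = 3606/29 and ps = 53.125 + (5/24)·(19797/29) = 5665/29.
Government outlay = subsidy × quantity = 71 × 19797/29 = 1405587/29.

Government cost = 1405587/29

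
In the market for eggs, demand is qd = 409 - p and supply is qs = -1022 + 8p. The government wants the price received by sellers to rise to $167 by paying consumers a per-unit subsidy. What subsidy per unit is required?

At a seller price of 167, quantity supplied is -1022 + 8·167 = 314.
Buyers absorb 314 only when they pay pb with 409 − 1·pb = 314, i.e. pb = 95.
s = ps − pb = 167 − 95 = 72.

Required subsidy s = $72 per unit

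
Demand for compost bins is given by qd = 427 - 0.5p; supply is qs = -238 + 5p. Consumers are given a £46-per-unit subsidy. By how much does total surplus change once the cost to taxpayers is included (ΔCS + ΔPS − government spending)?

Pre-subsidy: 427 - 0.5p = -238 + 5p gives p* = 1330/11, q* = 4032/11.
With the rebate, buyers effectively pay pb = ps − 46, where ps is the price sellers receive.
Demand in terms of ps becomes qd = 427 − 0.5(ps − 46) = 450 - 0.5ps. Setting this equal to supply: 450 - 0.5ps = -238 + 5ps, so ps = 1376/11.
Buyers pay pb = 1376/11 − 46 = 870/11; q' = -238 + 5·(1376/11) = 4262/11.
ΔCS = ½(4032/11 + 4262/11)(1330/11 − 870/11) = 173420/11; ΔPS = ½(4032/11 + 4262/11)(1376/11 − 1330/11) = 17342/11.
Government spending = 46 × 4262/11 = 196052/11.
Net change = 173420/11 + 17342/11 − 196052/11 = -5290/11. The loss equals the DWL triangle ½·46·230/11.

Net change in total surplus = -5290/11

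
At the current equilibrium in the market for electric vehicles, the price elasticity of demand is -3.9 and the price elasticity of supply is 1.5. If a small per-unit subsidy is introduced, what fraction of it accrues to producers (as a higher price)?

For a small subsidy around the equilibrium, the benefit split depends on the relative slopes, which at a point are proportional to the elasticities.
Buyer share = εs/(εs + |εd|) = 1.5/(1.5 + 3.9) = 5/18; seller share = |εd|/(εs + |εd|) = 13/18.
So producers capture 13/18 of the subsidy.

Producer share = 13/18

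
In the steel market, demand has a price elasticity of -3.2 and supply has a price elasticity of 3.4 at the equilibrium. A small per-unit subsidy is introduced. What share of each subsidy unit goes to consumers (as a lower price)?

Consumer share = 17/33

For a small subsidy around the equilibrium, the benefit split depends on the relative slopes, which at a point are proportional to the elasticities.
Buyer share = εs/(εs + |εd|) = 3.4/(3.4 + 3.2) = 17/33; seller share = |εd|/(εs + |εd|) = 16/33.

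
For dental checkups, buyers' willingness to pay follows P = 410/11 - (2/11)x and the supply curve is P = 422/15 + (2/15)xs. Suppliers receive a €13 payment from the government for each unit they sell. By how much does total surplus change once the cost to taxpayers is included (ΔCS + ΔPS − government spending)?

Net change in total surplus = -€268.125

Pre-subsidy: 410/11 - (2/11)x = 422/15 + (2/15)x gives x* = 29 and P* = 32.
With the subsidy, sellers receive Ps = Pb + 13 for each unit, where Pb is the price buyers pay.
On the curves, Pb = 410/11 - (2/11)x and Ps = 422/15 + (2/15)x; the wedge Ps − Pb = 13 gives 422/15 + (2/15)x − (410/11 - (2/11)x) = 13, so x' = 70.25.
Then Pb = 410/11 − (2/11)·70.25 = 24.5 and Ps = 422/15 + (2/15)·70.25 = 37.5.
ΔCS = ½(29 + 70.25)(32 − 24.5) = 372.1875; ΔPS = ½(29 + 70.25)(37.5 − 32) = 272.9375.
Government spending = 13 × 70.25 = 913.25.
Net change = 372.1875 + 272.9375 − 913.25 = -268.125. The loss equals the DWL triangle ½·13·41.25.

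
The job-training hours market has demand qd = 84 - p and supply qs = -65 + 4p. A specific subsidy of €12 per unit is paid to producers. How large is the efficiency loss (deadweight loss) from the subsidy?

Pre-subsidy: 84 - p = -65 + 4p gives p* = 29.8, q* = 54.2.
With the subsidy, sellers receive ps = pb + 12 for each unit, where pb is the price buyers pay.
Supply in terms of pb becomes qs = -65 + 4(pb + 12) = -17 + 4pb. Setting this equal to demand: 84 - pb = -17 + 4pb, so pb = 20.2.
Sellers receive ps = 20.2 + 12 = 32.2; q' = 84 − 1·20.2 = 63.8.
The subsidy expands output by 63.8 − 54.2 = 9.6 past the efficient level; on those units the gap between marginal cost and willingness to pay runs from 0 up to 12.
DWL = ½ × 12 × 9.6 = 57.6.

Deadweight loss = €57.6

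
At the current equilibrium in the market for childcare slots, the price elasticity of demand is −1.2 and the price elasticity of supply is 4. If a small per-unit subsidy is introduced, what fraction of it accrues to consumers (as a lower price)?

For a small subsidy around the equilibrium, the benefit split depends on the relative slopes, which at a point are proportional to the elasticities.
Buyer share = εs/(εs + |εd|) = 4/(4 + 1.2) = 10/13; seller share = |εd|/(εs + |εd|) = 3/13.

Consumer share = 10/13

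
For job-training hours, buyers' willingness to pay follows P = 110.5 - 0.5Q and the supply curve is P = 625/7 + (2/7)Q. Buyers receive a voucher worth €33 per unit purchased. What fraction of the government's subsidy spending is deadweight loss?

DWL / government spending = 7/23

Pre-subsidy: 110.5 - 0.5Q = 625/7 + (2/7)Q gives Q* = 27 and P* = 97.
With the rebate, buyers effectively pay Pb = Ps − 33, where Ps is the price sellers receive.
On the curves, Pb = 110.5 - 0.5Q and Ps = 625/7 + (2/7)Q; the wedge Ps − Pb = 33 gives 625/7 + (2/7)Q − (110.5 - 0.5Q) = 33, so Q' = 69.
Then Pb = 110.5 − 0.5·69 = 76 and Ps = 625/7 + (2/7)·69 = 109.
ΔCS = ½(27 + 69)(97 − 76) = 1008; ΔPS = ½(27 + 69)(109 − 97) = 576.
Government spending = 33 × 69 = 2277.
DWL = ½ × 33 × (69 − 27) = 693; fraction = 693 / 2277 = 7/23.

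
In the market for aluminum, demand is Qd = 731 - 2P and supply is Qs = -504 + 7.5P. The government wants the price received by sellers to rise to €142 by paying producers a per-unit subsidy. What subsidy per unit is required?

Required subsidy s = €57 per unit

At a seller price of 142, quantity supplied is -504 + 7.5·142 = 561.
Buyers absorb 561 only when they pay Pb with 731 − 2·Pb = 561, i.e. Pb = 85.
s = Ps − Pb = 142 − 85 = 57.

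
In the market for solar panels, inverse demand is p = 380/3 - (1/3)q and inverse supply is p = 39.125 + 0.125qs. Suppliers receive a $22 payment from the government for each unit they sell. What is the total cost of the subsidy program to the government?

Government cost = $5258

Pre-subsidy: 380/3 - (1/3)q = 39.125 + 0.125q gives q* = 191 and p* = 63.
With the subsidy, sellers receive ps = pb + 22 for each unit, where pb is the price buyers pay.
On the curves, pb = 380/3 - (1/3)q and ps = 39.125 + 0.125q; the wedge ps − pb = 22 gives 39.125 + 0.125q − (380/3 - (1/3)q) = 22, so q' = 239.
Then pb = 380/3 − (1/3)·239 = 47 and ps = 39.125 + 0.125·239 = 69.
Government outlay = subsidy × quantity = 22 × 239 = 5258.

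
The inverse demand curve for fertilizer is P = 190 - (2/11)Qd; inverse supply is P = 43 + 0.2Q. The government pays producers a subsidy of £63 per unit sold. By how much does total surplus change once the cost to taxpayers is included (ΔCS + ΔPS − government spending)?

Pre-subsidy: 190 - (2/11)Q = 43 + 0.2Q gives Q* = 385 and P* = 120.
With the subsidy, sellers receive Ps = Pb + 63 for each unit, where Pb is the price buyers pay.
On the curves, Pb = 190 - (2/11)Q and Ps = 43 + 0.2Q; the wedge Ps − Pb = 63 gives 43 + 0.2Q − (190 - (2/11)Q) = 63, so Q' = 550.
Then Pb = 190 − (2/11)·550 = 90 and Ps = 43 + 0.2·550 = 153.
ΔCS = ½(385 + 550)(120 − 90) = 14025; ΔPS = ½(385 + 550)(153 − 120) = 15427.5.
Government spending = 63 × 550 = 34650.
Net change = 14025 + 15427.5 − 34650 = -5197.5. The loss equals the DWL triangle ½·63·165.

Net change in total surplus = -£5197.5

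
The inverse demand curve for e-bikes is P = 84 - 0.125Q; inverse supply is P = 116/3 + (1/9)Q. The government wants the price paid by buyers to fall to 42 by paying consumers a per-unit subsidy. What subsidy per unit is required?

At a buyer price of 42, quantity demanded is 672 − 8·42 = 336.
Sellers supply 336 only when they receive Ps = 116/3 + (1/9)·336 = 76.
s = Ps − Pb = 76 − 42 = 34.

Required subsidy s = 34 per unit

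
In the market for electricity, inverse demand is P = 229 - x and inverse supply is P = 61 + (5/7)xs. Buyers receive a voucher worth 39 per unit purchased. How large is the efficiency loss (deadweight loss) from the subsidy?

Deadweight loss = 443.625

Pre-subsidy: 229 - x = 61 + (5/7)x gives x* = 98 and P* = 131.
With the rebate, buyers effectively pay Pb = Ps − 39, where Ps is the price sellers receive.
On the curves, Pb = 229 - x and Ps = 61 + (5/7)x; the wedge Ps − Pb = 39 gives 61 + (5/7)x − (229 - x) = 39, so x' = 120.75.
Then Pb = 229 − 1·120.75 = 108.25 and Ps = 61 + (5/7)·120.75 = 147.25.
The subsidy expands output by 120.75 − 98 = 22.75 past the efficient level; on those units the gap between marginal cost and willingness to pay runs from 0 up to 39.
DWL = ½ × 39 × 22.75 = 443.625.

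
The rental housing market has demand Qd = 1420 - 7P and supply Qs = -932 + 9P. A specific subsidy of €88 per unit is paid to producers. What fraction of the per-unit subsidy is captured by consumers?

Consumer share = 0.5625

Pre-subsidy: 1420 - 7P = -932 + 9P gives P* = 147, Q* = 391.
With the subsidy, sellers receive Ps = Pb + 88 for each unit, where Pb is the price buyers pay.
Supply in terms of Pb becomes Qs = -932 + 9(Pb + 88) = -140 + 9Pb. Setting this equal to demand: 1420 - 7Pb = -140 + 9Pb, so Pb = 97.5.
Sellers receive Ps = 97.5 + 88 = 185.5; Q' = 1420 − 7·97.5 = 737.5.
Buyers' price falls by P* − Pb = 147 − 97.5 = 49.5; sellers' price rises by Ps − P* = 185.5 − 147 = 38.5.
So consumers capture 49.5/88 = 0.5625 of each unit of subsidy.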